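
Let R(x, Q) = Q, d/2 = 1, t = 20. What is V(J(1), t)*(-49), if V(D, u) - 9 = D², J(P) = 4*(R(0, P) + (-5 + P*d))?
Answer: -3577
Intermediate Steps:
d = 2 (d = 2*1 = 2)
J(P) = -20 + 12*P (J(P) = 4*(P + (-5 + P*2)) = 4*(P + (-5 + 2*P)) = 4*(-5 + 3*P) = -20 + 12*P)
V(D, u) = 9 + D²
V(J(1), t)*(-49) = (9 + (-20 + 12*1)²)*(-49) = (9 + (-20 + 12)²)*(-49) = (9 + (-8)²)*(-49) = (9 + 64)*(-49) = 73*(-49) = -3577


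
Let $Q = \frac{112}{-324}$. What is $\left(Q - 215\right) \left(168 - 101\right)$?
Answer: $- \frac{1168681}{81} \approx -14428.0$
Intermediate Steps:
$Q = - \frac{28}{81}$ ($Q = 112 \left(- \frac{1}{324}\right) = - \frac{28}{81} \approx -0.34568$)
$\left(Q - 215\right) \left(168 - 101\right) = \left(- \frac{28}{81} - 215\right) \left(168 - 101\right) = \left(- \frac{28}{81} - 215\right) 67 = \left(- \frac{17443}{81}\right) 67 = - \frac{1168681}{81}$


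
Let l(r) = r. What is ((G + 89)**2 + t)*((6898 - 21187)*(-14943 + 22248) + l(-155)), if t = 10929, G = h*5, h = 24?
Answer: -5700262793000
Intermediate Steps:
G = 120 (G = 24*5 = 120)
((G + 89)**2 + t)*((6898 - 21187)*(-14943 + 22248) + l(-155)) = ((120 + 89)**2 + 10929)*((6898 - 21187)*(-14943 + 22248) - 155) = (209**2 + 10929)*(-14289*7305 - 155) = (43681 + 10929)*(-104381145 - 155) = 54610*(-104381300) = -5700262793000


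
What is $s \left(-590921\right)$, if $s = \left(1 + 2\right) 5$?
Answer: $-8863815$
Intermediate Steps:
$s = 15$ ($s = 3 \cdot 5 = 15$)
$s \left(-590921\right) = 15 \left(-590921\right) = -8863815$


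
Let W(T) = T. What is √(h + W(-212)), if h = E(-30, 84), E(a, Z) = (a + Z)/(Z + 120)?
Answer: I*√244766/34 ≈ 14.551*I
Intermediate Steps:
E(a, Z) = (Z + a)/(120 + Z)
h = 9/34 (h = (84 - 30)/(120 + 84) = 54/204 = (1/204)*54 = 9/34 ≈ 0.26471)
√(h + W(-212)) = √(9/34 - 212) = √(-7199/34) = I*√244766/34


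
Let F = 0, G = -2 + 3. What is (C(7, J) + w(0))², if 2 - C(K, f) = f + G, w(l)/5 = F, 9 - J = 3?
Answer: 25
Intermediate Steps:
J = 6 (J = 9 - 1*3 = 9 - 3 = 6)
G = 1
w(l) = 0 (w(l) = 5*0 = 0)
C(K, f) = 1 - f (C(K, f) = 2 - (f + 1) = 2 - (1 + f) = 2 + (-1 - f) = 1 - f)
(C(7, J) + w(0))² = ((1 - 1*6) + 0)² = ((1 - 6) + 0)² = (-5 + 0)² = (-5)² = 25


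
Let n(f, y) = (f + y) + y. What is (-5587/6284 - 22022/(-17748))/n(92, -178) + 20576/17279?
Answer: 151287939214915/127188585250848 ≈ 1.1895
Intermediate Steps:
n(f, y) = f + 2*y
(-5587/6284 - 22022/(-17748))/n(92, -178) + 20576/17279 = (-5587/6284 - 22022/(-17748))/(92 + 2*(-178)) + 20576/17279 = (-5587*1/6284 - 22022*(-1/17748))/(92 - 356) + 20576*(1/17279) = (-5587/6284 + 11011/8874)/(-264) + 20576/17279 = (9807043/27882108)*(-1/264) + 20576/17279 = -9807043/7360876512 + 20576/17279 = 151287939214915/127188585250848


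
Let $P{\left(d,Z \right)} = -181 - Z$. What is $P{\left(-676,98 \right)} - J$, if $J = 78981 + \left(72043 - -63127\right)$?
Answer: $-214430$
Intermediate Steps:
$J = 214151$ ($J = 78981 + \left(72043 + 63127\right) = 78981 + 135170 = 214151$)
$P{\left(-676,98 \right)} - J = \left(-181 - 98\right) - 214151 = -279 - 214151 = -214430$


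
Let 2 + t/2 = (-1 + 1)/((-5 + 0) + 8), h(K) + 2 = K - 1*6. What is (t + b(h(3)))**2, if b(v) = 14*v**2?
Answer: 119716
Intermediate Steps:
h(K) = -8 + K (h(K) = -2 + (K - 1*6) = -2 + (K - 6) = -2 + (-6 + K) = -8 + K)
t = -4 (t = -4 + 2*((-1 + 1)/((-5 + 0) + 8)) = -4 + 2*(0/(-5 + 8)) = -4 + 2*(0/3) = -4 + 2*(0*(1/3)) = -4 + 2*0 = -4 + 0 = -4)
(t + b(h(3)))**2 = (-4 + 14*(-8 + 3)**2)**2 = (-4 + 14*(-5)**2)**2 = (-4 + 14*25)**2 = (-4 + 350)**2 = 346**2 = 119716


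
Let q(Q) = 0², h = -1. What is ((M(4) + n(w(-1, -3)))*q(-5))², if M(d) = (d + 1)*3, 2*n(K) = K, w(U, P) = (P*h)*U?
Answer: 0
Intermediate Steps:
w(U, P) = -P*U (w(U, P) = (P*(-1))*U = (-P)*U = -P*U)
n(K) = K/2
q(Q) = 0
M(d) = 3 + 3*d (M(d) = (1 + d)*3 = 3 + 3*d)
((M(4) + n(w(-1, -3)))*q(-5))² = (((3 + 3*4) + (-1*(-3)*(-1))/2)*0)² = (((3 + 12) + (½)*(-3))*0)² = ((15 - 3/2)*0)² = ((27/2)*0)² = 0² = 0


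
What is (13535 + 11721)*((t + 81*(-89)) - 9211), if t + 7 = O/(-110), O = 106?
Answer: -2074523248/5 ≈ -4.1490e+8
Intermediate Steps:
t = -438/55 (t = -7 + 106/(-110) = -7 + 106*(-1/110) = -7 - 53/55 = -438/55 ≈ -7.9636)
(13535 + 11721)*((t + 81*(-89)) - 9211) = (13535 + 11721)*((-438/55 + 81*(-89)) - 9211) = 25256*((-438/55 - 7209) - 9211) = 25256*(-396933/55 - 9211) = 25256*(-903538/55) = -2074523248/5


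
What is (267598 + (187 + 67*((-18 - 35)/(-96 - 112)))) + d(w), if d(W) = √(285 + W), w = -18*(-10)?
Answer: 55702831/208 + √465 ≈ 2.6782e+5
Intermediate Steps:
w = 180
(267598 + (187 + 67*((-18 - 35)/(-96 - 112)))) + d(w) = (267598 + (187 + 67*((-18 - 35)/(-96 - 112)))) + √(285 + 180) = (267598 + (187 + 67*(-53/(-208)))) + √465 = (267598 + (187 + 67*(-53*(-1/208)))) + √465 = (267598 + (187 + 67*(53/208))) + √465 = (267598 + (187 + 3551/208)) + √465 = (267598 + 42447/208) + √465 = 55702831/208 + √465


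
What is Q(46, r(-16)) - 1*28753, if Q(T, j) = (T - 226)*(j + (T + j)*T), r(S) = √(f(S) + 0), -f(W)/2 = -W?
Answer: -409633 - 33840*I*√2 ≈ -4.0963e+5 - 47857.0*I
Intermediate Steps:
f(W) = 2*W (f(W) = -(-2)*W = 2*W)
r(S) = √2*√S (r(S) = √(2*S + 0) = √(2*S) = √2*√S)
Q(T, j) = (-226 + T)*(j + T*(T + j))
Q(46, r(-16)) - 1*28753 = (46³ - 226*√2*√(-16) - 226*46² + (√2*√(-16))*46² - 225*46*√2*√(-16)) - 1*28753 = (97336 - 226*√2*4*I - 226*2116 + (√2*(4*I))*2116 - 225*46*√2*(4*I)) - 28753 = (97336 - 904*I*√2 - 478216 + (4*I*√2)*2116 - 225*46*4*I*√2) - 28753 = (97336 - 904*I*√2 - 478216 + 8464*I*√2 - 41400*I*√2) - 28753 = (-380880 - 33840*I*√2) - 28753 = -409633 - 33840*I*√2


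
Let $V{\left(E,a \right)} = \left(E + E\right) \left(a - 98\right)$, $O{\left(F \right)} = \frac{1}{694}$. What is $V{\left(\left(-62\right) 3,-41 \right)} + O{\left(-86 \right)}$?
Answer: $\frac{35885353}{694} \approx 51708.0$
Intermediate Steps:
$O{\left(F \right)} = \frac{1}{694}$
$V{\left(E,a \right)} = 2 E \left(-98 + a\right)$
$V{\left(\left(-62\right) 3,-41 \right)} + O{\left(-86 \right)} = 2 \left(\left(-62\right) 3\right) \left(-98 - 41\right) + \frac{1}{694} = 2 \left(-186\right) \left(-139\right) + \frac{1}{694} = 51708 + \frac{1}{694} = \frac{35885353}{694}$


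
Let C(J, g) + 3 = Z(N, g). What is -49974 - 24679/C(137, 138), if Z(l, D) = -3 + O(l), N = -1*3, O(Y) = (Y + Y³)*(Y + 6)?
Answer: -4772825/96 ≈ -49717.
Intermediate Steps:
O(Y) = (6 + Y)*(Y + Y³) (O(Y) = (Y + Y³)*(6 + Y) = (6 + Y)*(Y + Y³))
N = -3
Z(l, D) = -3 + l*(6 + l + l³ + 6*l²)
C(J, g) = -96 (C(J, g) = -3 + (-3 - 3*(6 - 3 + (-3)³ + 6*(-3)²)) = -3 + (-3 - 3*(6 - 3 - 27 + 6*9)) = -3 + (-3 - 3*(6 - 3 - 27 + 54)) = -3 + (-3 - 3*30) = -3 + (-3 - 90) = -3 - 93 = -96)
-49974 - 24679/C(137, 138) = -49974 - 24679/(-96) = -49974 - 24679*(-1)/96 = -49974 - 1*(-24679/96) = -49974 + 24679/96 = -4772825/96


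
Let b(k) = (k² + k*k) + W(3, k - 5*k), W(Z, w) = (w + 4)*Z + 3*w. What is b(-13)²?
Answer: 438244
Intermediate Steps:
W(Z, w) = 3*w + Z*(4 + w) (W(Z, w) = (4 + w)*Z + 3*w = Z*(4 + w) + 3*w = 3*w + Z*(4 + w))
b(k) = 12 - 24*k + 2*k² (b(k) = (k² + k*k) + (3*(k - 5*k) + 4*3 + 3*(k - 5*k)) = (k² + k²) + (3*(-4*k) + 12 + 3*(-4*k)) = 2*k² + (-12*k + 12 - 12*k) = 2*k² + (12 - 24*k) = 12 - 24*k + 2*k²)
b(-13)² = (12 - 24*(-13) + 2*(-13)²)² = (12 + 312 + 2*169)² = (12 + 312 + 338)² = 662² = 438244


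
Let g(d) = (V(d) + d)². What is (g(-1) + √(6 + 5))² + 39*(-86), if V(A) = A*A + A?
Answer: -3342 + 2*√11 ≈ -3335.4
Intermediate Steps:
V(A) = A + A² (V(A) = A² + A = A + A²)
g(d) = (d + d*(1 + d))² (g(d) = (d*(1 + d) + d)² = (d + d*(1 + d))²)
(g(-1) + √(6 + 5))² + 39*(-86) = ((-1)²*(2 - 1)² + √(6 + 5))² + 39*(-86) = (1*1² + √11)² - 3354 = (1*1 + √11)² - 3354 = (1 + √11)² - 3354 = -3354 + (1 + √11)²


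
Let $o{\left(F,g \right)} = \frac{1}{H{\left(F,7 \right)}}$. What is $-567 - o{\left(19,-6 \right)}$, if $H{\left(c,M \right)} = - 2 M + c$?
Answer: $- \frac{2836}{5} \approx -567.2$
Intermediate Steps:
$H{\left(c,M \right)} = c - 2 M$
$o{\left(F,g \right)} = \frac{1}{-14 + F}$ ($o{\left(F,g \right)} = \frac{1}{F - 14} = \frac{1}{-14 + F}$)
$-567 - o{\left(19,-6 \right)} = -567 - \frac{1}{-14 + 19} = -567 - \frac{1}{5} = - \frac{2836}{5}$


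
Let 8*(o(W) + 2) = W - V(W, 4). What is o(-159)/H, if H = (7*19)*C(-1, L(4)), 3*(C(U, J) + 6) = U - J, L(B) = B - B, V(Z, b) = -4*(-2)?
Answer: 549/20216 ≈ 0.027157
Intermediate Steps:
V(Z, b) = 8
L(B) = 0
C(U, J) = -6 - J/3 + U/3 (C(U, J) = -6 + (U - J)/3 = -6 + (-J/3 + U/3) = -6 - J/3 + U/3)
o(W) = -3 + W/8 (o(W) = -2 + (W - 1*8)/8 = -2 + (W - 8)/8 = -2 + (-8 + W)/8 = -2 + (-1 + W/8) = -3 + W/8)
H = -2527/3 (H = (7*19)*(-6 - ⅓*0 + (⅓)*(-1)) = 133*(-6 + 0 - ⅓) = 133*(-19/3) = -2527/3 ≈ -842.33)
o(-159)/H = (-3 + (⅛)*(-159))/(-2527/3) = (-3 - 159/8)*(-3/2527) = -183/8*(-3/2527) = 549/20216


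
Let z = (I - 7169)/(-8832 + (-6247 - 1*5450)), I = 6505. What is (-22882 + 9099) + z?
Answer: -282950543/20529 ≈ -13783.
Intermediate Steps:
z = 664/20529 (z = (6505 - 7169)/(-8832 + (-6247 - 1*5450)) = -664/(-8832 + (-6247 - 5450)) = -664/(-8832 - 11697) = -664/(-20529) = -664*(-1/20529) = 664/20529 ≈ 0.032344)
(-22882 + 9099) + z = (-22882 + 9099) + 664/20529 = -13783 + 664/20529 = -282950543/20529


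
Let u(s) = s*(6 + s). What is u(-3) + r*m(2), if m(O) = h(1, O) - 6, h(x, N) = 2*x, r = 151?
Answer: -613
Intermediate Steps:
m(O) = -4 (m(O) = 2*1 - 6 = 2 - 6 = -4)
u(-3) + r*m(2) = -3*(6 - 3) + 151*(-4) = -3*3 - 604 = -9 - 604 = -613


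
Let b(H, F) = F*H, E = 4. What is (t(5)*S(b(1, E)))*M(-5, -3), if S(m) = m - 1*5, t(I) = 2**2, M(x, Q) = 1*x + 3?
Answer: 8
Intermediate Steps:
M(x, Q) = 3 + x (M(x, Q) = x + 3 = 3 + x)
t(I) = 4
S(m) = -5 + m (S(m) = m - 5 = -5 + m)
(t(5)*S(b(1, E)))*M(-5, -3) = (4*(-5 + 4*1))*(3 - 5) = (4*(-5 + 4))*(-2) = (4*(-1))*(-2) = -4*(-2) = 8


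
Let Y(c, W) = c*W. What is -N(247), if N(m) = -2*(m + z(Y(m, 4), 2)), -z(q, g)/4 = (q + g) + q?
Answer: -15330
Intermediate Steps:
Y(c, W) = W*c
z(q, g) = -8*q - 4*g (z(q, g) = -4*((q + g) + q) = -4*((g + q) + q) = -4*(g + 2*q) = -8*q - 4*g)
N(m) = 16 + 62*m (N(m) = -2*(m + (-32*m - 4*2)) = -2*(m + (-32*m - 8)) = -2*(m + (-8 - 32*m)) = -2*(-8 - 31*m) = 16 + 62*m)
-N(247) = -(16 + 62*247) = -(16 + 15314) = -1*15330 = -15330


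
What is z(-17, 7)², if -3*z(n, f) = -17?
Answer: 289/9 ≈ 32.111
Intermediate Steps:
z(n, f) = 17/3 (z(n, f) = -⅓*(-17) = 17/3)
z(-17, 7)² = (17/3)² = 289/9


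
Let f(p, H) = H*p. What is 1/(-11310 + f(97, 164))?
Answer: 1/4598 ≈ 0.00021749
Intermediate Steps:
1/(-11310 + f(97, 164)) = 1/(-11310 + 164*97) = 1/(-11310 + 15908) = 1/4598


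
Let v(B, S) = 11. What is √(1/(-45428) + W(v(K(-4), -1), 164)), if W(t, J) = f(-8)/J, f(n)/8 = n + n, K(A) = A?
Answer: I*√402685149/22714 ≈ 0.88346*I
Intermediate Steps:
f(n) = 16*n (f(n) = 8*(n + n) = 8*(2*n) = 16*n)
W(t, J) = -128/J (W(t, J) = (16*(-8))/J = -128/J)
√(1/(-45428) + W(v(K(-4), -1), 164)) = √(1/(-45428) - 128/164) = √(-1/45428 - 128*1/164) = √(-1/45428 - 32/41) = √(-35457/45428) = I*√402685149/22714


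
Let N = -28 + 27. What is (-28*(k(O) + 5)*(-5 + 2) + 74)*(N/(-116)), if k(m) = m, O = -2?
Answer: 163/58 ≈ 2.8103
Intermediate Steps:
N = -1
(-28*(k(O) + 5)*(-5 + 2) + 74)*(N/(-116)) = (-28*(-2 + 5)*(-5 + 2) + 74)*(-1/(-116)) = (-84*(-3) + 74)*(-1*(-1/116)) = (-28*(-9) + 74)*(1/116) = (252 + 74)*(1/116) = 326*(1/116) = 163/58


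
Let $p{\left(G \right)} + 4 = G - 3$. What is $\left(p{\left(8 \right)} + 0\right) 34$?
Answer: $34$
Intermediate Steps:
$p{\left(G \right)} = -7 + G$ ($p{\left(G \right)} = -4 + \left(G - 3\right) = -4 + \left(-3 + G\right) = -7 + G$)
$\left(p{\left(8 \right)} + 0\right) 34 = \left(\left(-7 + 8\right) + 0\right) 34 = \left(1 + 0\right) 34 = 1 \cdot 34 = 34$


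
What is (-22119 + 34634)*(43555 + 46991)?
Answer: 1133183190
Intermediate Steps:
(-22119 + 34634)*(43555 + 46991) = 12515*90546 = 1133183190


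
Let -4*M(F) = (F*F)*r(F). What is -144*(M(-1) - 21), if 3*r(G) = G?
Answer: 3012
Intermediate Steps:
r(G) = G/3
M(F) = -F³/12 (M(F) = -F*F*F/3/4 = -F²*F/3/4 = -F³/12)
-144*(M(-1) - 21) = -144*(-1/12*(-1)³ - 21) = -144*(-1/12*(-1) - 21) = -144*(1/12 - 21) = -144*(-251/12) = 3012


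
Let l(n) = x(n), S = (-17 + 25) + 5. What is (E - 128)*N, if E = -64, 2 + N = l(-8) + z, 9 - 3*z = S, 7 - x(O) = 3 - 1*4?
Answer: -896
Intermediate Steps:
x(O) = 8 (x(O) = 7 - (3 - 1*4) = 7 - (3 - 4) = 7 - 1*(-1) = 7 + 1 = 8)
S = 13 (S = 8 + 5 = 13)
l(n) = 8
z = -4/3 (z = 3 - 1/3*13 = 3 - 13/3 = -4/3 ≈ -1.3333)
N = 14/3 (N = -2 + (8 - 4/3) = -2 + 20/3 = 14/3 ≈ 4.6667)
(E - 128)*N = (-64 - 128)*(14/3) = -192*14/3 = -896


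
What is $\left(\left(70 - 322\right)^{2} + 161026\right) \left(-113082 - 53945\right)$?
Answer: $-37502572310$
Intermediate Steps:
$\left(\left(70 - 322\right)^{2} + 161026\right) \left(-113082 - 53945\right) = \left(\left(-252\right)^{2} + 161026\right) \left(-167027\right) = \left(63504 + 161026\right) \left(-167027\right) = 224530 \left(-167027\right) = -37502572310$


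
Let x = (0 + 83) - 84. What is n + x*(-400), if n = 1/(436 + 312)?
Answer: 299201/748 ≈ 400.00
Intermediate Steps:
n = 1/748 ≈ 0.0013369
x = -1 (x = 83 - 84 = -1)
n + x*(-400) = 1/748 - 1*(-400) = 1/748 + 400 = 299201/748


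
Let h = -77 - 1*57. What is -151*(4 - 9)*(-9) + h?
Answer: -6929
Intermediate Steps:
h = -134 (h = -77 - 57 = -134)
-151*(4 - 9)*(-9) + h = -151*(4 - 9)*(-9) - 134 = -(-755)*(-9) - 134 = -151*45 - 134 = -6795 - 134 = -6929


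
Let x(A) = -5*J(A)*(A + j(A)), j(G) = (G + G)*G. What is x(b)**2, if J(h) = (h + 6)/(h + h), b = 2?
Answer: 10000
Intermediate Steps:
j(G) = 2*G**2 (j(G) = (2*G)*G = 2*G**2)
J(h) = (6 + h)/(2*h) (J(h) = (6 + h)/((2*h)) = (6 + h)*(1/(2*h)) = (6 + h)/(2*h))
x(A) = -5*(6 + A)*(A + 2*A**2)/(2*A) (x(A) = -5*(6 + A)/(2*A)*(A + 2*A**2) = -5*(6 + A)*(A + 2*A**2)/(2*A))
x(b)**2 = (-5*(1 + 2*2)*(6 + 2)/2)**2 = (-5/2*(1 + 4)*8)**2 = (-5/2*5*8)**2 = (-100)**2 = 10000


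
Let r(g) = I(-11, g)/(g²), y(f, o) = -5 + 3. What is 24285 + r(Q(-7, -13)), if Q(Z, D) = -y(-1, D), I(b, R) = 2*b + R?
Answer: 24280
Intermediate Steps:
y(f, o) = -2
I(b, R) = R + 2*b
Q(Z, D) = 2 (Q(Z, D) = -1*(-2) = 2)
r(g) = (-22 + g)/g² (r(g) = (g + 2*(-11))/(g²) = (g - 22)/g² = (-22 + g)/g²)
24285 + r(Q(-7, -13)) = 24285 + (-22 + 2)/2² = 24285 + (¼)*(-20) = 24285 - 5 = 24280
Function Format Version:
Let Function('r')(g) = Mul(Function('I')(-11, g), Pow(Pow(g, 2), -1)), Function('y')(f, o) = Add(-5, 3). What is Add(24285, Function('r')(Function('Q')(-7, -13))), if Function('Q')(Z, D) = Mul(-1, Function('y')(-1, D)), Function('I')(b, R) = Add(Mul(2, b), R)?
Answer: 24280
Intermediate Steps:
Function('y')(f, o) = -2
Function('I')(b, R) = Add(R, Mul(2, b))
Function('Q')(Z, D) = 2 (Function('Q')(Z, D) = Mul(-1, -2) = 2)
Function('r')(g) = Mul(Pow(g, -2), Add(-22, g)) (Function('r')(g) = Mul(Add(g, Mul(2, -11)), Pow(Pow(g, 2), -1)) = Mul(Add(g, -22), Pow(g, -2)) = Mul(Add(-22, g), Pow(g, -2)) = Mul(Pow(g, -2), Add(-22, g)))
Add(24285, Function('r')(Function('Q')(-7, -13))) = Add(24285, Mul(Pow(2, -2), Add(-22, 2))) = Add(24285, Mul(Rational(1, 4), -20)) = Add(24285, -5) = 24280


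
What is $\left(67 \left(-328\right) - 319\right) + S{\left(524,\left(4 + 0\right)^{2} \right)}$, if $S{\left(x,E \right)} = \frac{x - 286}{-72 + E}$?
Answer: $- \frac{89197}{4} \approx -22299.0$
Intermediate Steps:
$S{\left(x,E \right)} = \frac{-286 + x}{-72 + E}$
$\left(67 \left(-328\right) - 319\right) + S{\left(524,\left(4 + 0\right)^{2} \right)} = \left(67 \left(-328\right) - 319\right) + \frac{-286 + 524}{-72 + \left(4 + 0\right)^{2}} = \left(-21976 - 319\right) + \frac{1}{-72 + 4^{2}} \cdot 238 = -22295 + \frac{1}{-72 + 16} \cdot 238 = -22295 + \frac{1}{-56} \cdot 238 = -22295 - \frac{17}{4} = - \frac{89197}{4}$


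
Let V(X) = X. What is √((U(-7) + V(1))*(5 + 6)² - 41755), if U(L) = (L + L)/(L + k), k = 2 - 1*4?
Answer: 2*I*√93253/3 ≈ 203.58*I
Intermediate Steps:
k = -2 (k = 2 - 4 = -2)
U(L) = 2*L/(-2 + L) (U(L) = (L + L)/(L - 2) = (2*L)/(-2 + L) = 2*L/(-2 + L))
√((U(-7) + V(1))*(5 + 6)² - 41755) = √((2*(-7)/(-2 - 7) + 1)*(5 + 6)² - 41755) = √((2*(-7)/(-9) + 1)*11² - 41755) = √((2*(-7)*(-⅑) + 1)*121 - 41755) = √((14/9 + 1)*121 - 41755) = √((23/9)*121 - 41755) = √(2783/9 - 41755) = √(-373012/9) = 2*I*√93253/3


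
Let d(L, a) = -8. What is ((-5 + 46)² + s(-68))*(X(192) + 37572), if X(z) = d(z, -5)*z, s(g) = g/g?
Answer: 60612552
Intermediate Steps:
s(g) = 1
X(z) = -8*z
((-5 + 46)² + s(-68))*(X(192) + 37572) = ((-5 + 46)² + 1)*(-8*192 + 37572) = (41² + 1)*(-1536 + 37572) = (1681 + 1)*36036 = 1682*36036 = 60612552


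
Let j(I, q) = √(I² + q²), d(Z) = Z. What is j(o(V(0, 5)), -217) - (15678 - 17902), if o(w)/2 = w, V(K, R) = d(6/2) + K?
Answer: 2224 + 5*√1885 ≈ 2441.1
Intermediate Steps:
V(K, R) = 3 + K (V(K, R) = 6/2 + K = 6*(½) + K = 3 + K)
o(w) = 2*w
j(o(V(0, 5)), -217) - (15678 - 17902) = √((2*(3 + 0))² + (-217)²) - (15678 - 17902) = √((2*3)² + 47089) - 1*(-2224) = √(6² + 47089) + 2224 = √(36 + 47089) + 2224 = √47125 + 2224 = 5*√1885 + 2224 = 2224 + 5*√1885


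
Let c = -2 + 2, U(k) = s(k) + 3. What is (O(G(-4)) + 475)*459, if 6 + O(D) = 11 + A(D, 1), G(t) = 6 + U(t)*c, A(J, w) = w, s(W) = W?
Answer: 220779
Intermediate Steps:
U(k) = 3 + k (U(k) = k + 3 = 3 + k)
c = 0
G(t) = 6 (G(t) = 6 + (3 + t)*0 = 6 + 0 = 6)
O(D) = 6 (O(D) = -6 + (11 + 1) = -6 + 12 = 6)
(O(G(-4)) + 475)*459 = (6 + 475)*459 = 481*459 = 220779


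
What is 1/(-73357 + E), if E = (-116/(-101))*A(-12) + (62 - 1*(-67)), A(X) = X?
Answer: -101/7397420 ≈ -1.3653e-5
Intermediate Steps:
E = 11637/101 (E = -116/(-101)*(-12) + (62 - 1*(-67)) = -116*(-1/101)*(-12) + (62 + 67) = (116/101)*(-12) + 129 = -1392/101 + 129 = 11637/101 ≈ 115.22)
1/(-73357 + E) = 1/(-73357 + 11637/101) = 1/(-7397420/101) = -101/7397420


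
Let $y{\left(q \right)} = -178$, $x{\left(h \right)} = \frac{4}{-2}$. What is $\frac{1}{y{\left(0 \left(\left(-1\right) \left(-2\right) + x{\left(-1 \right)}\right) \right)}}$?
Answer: $- \frac{1}{178} \approx -0.005618$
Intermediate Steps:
$x{\left(h \right)} = -2$ ($x{\left(h \right)} = 4 \left(- \frac{1}{2}\right) = -2$)
$\frac{1}{y{\left(0 \left(\left(-1\right) \left(-2\right) + x{\left(-1 \right)}\right) \right)}} = \frac{1}{-178} = - \frac{1}{178}$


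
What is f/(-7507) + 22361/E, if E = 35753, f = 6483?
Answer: -63922672/268397771 ≈ -0.23816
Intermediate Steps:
f/(-7507) + 22361/E = 6483/(-7507) + 22361/35753 = 6483*(-1/7507) + 22361*(1/35753) = -6483/7507 + 22361/35753 = -63922672/268397771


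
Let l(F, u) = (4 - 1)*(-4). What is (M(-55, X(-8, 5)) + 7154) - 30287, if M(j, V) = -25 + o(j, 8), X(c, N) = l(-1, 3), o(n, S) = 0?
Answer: -23158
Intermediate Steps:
l(F, u) = -12 (l(F, u) = 3*(-4) = -12)
X(c, N) = -12
M(j, V) = -25 (M(j, V) = -25 + 0 = -25)
(M(-55, X(-8, 5)) + 7154) - 30287 = (-25 + 7154) - 30287 = 7129 - 30287 = -23158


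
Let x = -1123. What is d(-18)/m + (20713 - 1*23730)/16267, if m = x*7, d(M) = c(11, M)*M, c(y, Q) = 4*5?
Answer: -17860517/127874887 ≈ -0.13967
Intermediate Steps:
c(y, Q) = 20
d(M) = 20*M
m = -7861 (m = -1123*7 = -7861)
d(-18)/m + (20713 - 1*23730)/16267 = (20*(-18))/(-7861) + (20713 - 1*23730)/16267 = -360*(-1/7861) + (20713 - 23730)*(1/16267) = 360/7861 - 3017*1/16267 = 360/7861 - 3017/16267 = -17860517/127874887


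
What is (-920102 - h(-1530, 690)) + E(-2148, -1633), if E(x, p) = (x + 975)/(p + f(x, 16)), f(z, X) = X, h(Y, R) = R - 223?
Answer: -496186300/539 ≈ -9.2057e+5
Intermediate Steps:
h(Y, R) = -223 + R
E(x, p) = (975 + x)/(16 + p) (E(x, p) = (x + 975)/(p + 16) = (975 + x)/(16 + p))
(-920102 - h(-1530, 690)) + E(-2148, -1633) = (-920102 - (-223 + 690)) + (975 - 2148)/(16 - 1633) = (-920102 - 1*467) - 1173/(-1617) = (-920102 - 467) - 1/1617*(-1173) = -920569 + 391/539 = -496186300/539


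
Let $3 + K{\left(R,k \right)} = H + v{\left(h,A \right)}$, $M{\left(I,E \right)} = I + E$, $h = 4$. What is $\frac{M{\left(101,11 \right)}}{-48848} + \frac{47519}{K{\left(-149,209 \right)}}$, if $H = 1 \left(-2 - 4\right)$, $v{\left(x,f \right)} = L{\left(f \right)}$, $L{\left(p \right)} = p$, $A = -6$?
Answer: $- \frac{145075612}{45795} \approx -3167.9$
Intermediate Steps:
$v{\left(x,f \right)} = f$
$H = -6$ ($H = 1 \left(-6\right) = -6$)
$M{\left(I,E \right)} = E + I$
$K{\left(R,k \right)} = -15$ ($K{\left(R,k \right)} = -3 - 12 = -15$)
$\frac{M{\left(101,11 \right)}}{-48848} + \frac{47519}{K{\left(-149,209 \right)}} = \frac{11 + 101}{-48848} + \frac{47519}{-15} = 112 \left(- \frac{1}{48848}\right) + 47519 \left(- \frac{1}{15}\right) = - \frac{7}{3053} - \frac{47519}{15} = - \frac{145075612}{45795}$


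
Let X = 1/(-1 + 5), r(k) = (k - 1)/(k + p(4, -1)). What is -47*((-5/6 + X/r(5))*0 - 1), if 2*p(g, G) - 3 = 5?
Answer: 47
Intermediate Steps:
p(g, G) = 4 (p(g, G) = 3/2 + (½)*5 = 3/2 + 5/2 = 4)
r(k) = (-1 + k)/(4 + k) (r(k) = (k - 1)/(k + 4) = (-1 + k)/(4 + k))
X = ¼ (X = 1/4 = ¼ ≈ 0.25000)
-47*((-5/6 + X/r(5))*0 - 1) = -47*((-5/6 + 1/(4*(((-1 + 5)/(4 + 5)))))*0 - 1) = -47*((-5*⅙ + 1/(4*((4/9))))*0 - 1) = -47*((-⅚ + 1/(4*(((⅑)*4))))*0 - 1) = -47*((-⅚ + 1/(4*(4/9)))*0 - 1) = -47*((-⅚ + (¼)*(9/4))*0 - 1) = -47*((-⅚ + 9/16)*0 - 1) = -47*(-13/48*0 - 1) = -47*(0 - 1) = -47*(-1) = 47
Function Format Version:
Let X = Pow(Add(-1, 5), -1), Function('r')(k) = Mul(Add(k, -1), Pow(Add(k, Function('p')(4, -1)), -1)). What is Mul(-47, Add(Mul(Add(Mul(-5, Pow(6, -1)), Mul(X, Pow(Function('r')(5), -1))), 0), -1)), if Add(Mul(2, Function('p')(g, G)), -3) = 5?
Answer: 47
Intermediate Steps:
Function('p')(g, G) = 4 (Function('p')(g, G) = Add(Rational(3, 2), Mul(Rational(1, 2), 5)) = Add(Rational(3, 2), Rational(5, 2)) = 4)
Function('r')(k) = Mul(Pow(Add(4, k), -1), Add(-1, k)) (Function('r')(k) = Mul(Add(k, -1), Pow(Add(k, 4), -1)) = Mul(Add(-1, k), Pow(Add(4, k), -1)) = Mul(Pow(Add(4, k), -1), Add(-1, k)))
X = Rational(1, 4) (X = Pow(4, -1) = Rational(1, 4) ≈ 0.25000)
Mul(-47, Add(Mul(Add(Mul(-5, Pow(6, -1)), Mul(X, Pow(Function('r')(5), -1))), 0), -1)) = Mul(-47, Add(Mul(Add(Mul(-5, Pow(6, -1)), Mul(Rational(1, 4), Pow(Mul(Pow(Add(4, 5), -1), Add(-1, 5)), -1))), 0), -1)) = Mul(-47, Add(Mul(Add(Mul(-5, Rational(1, 6)), Mul(Rational(1, 4), Pow(Mul(Pow(9, -1), 4), -1))), 0), -1)) = Mul(-47, Add(Mul(Add(Rational(-5, 6), Mul(Rational(1, 4), Pow(Mul(Rational(1, 9), 4), -1))), 0), -1)) = Mul(-47, Add(Mul(Add(Rational(-5, 6), Mul(Rational(1, 4), Pow(Rational(4, 9), -1))), 0), -1)) = Mul(-47, Add(Mul(Add(Rational(-5, 6), Mul(Rational(1, 4), Rational(9, 4))), 0), -1)) = Mul(-47, Add(Mul(Add(Rational(-5, 6), Rational(9, 16)), 0), -1)) = Mul(-47, Add(Mul(Rational(-13, 48), 0), -1)) = Mul(-47, Add(0, -1)) = Mul(-47, -1) = 47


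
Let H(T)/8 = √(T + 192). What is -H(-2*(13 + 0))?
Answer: -8*√166 ≈ -103.07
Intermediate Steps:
H(T) = 8*√(192 + T) (H(T) = 8*√(T + 192) = 8*√(192 + T))
-H(-2*(13 + 0)) = -8*√(192 - 2*(13 + 0)) = -8*√(192 - 2*13) = -8*√(192 - 26) = -8*√166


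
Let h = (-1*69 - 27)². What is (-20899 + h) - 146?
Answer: -11829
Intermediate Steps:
h = 9216 (h = (-69 - 27)² = (-96)² = 9216)
(-20899 + h) - 146 = (-20899 + 9216) - 146 = -11683 - 146 = -11829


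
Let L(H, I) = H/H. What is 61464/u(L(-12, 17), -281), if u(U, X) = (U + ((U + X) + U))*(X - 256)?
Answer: 10244/24881 ≈ 0.41172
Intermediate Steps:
L(H, I) = 1
u(U, X) = (-256 + X)*(X + 3*U) (u(U, X) = (U + (X + 2*U))*(-256 + X) = (X + 3*U)*(-256 + X) = (-256 + X)*(X + 3*U))
61464/u(L(-12, 17), -281) = 61464/((-281)² - 768*1 - 256*(-281) + 3*1*(-281)) = 61464/(78961 - 768 + 71936 - 843) = 61464/149286 = 61464*(1/149286) = 10244/24881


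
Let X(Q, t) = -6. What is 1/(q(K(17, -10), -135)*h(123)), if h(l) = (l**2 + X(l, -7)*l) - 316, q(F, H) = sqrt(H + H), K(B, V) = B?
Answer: -I*sqrt(30)/1266750 ≈ -4.3238e-6*I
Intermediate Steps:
q(F, H) = sqrt(2)*sqrt(H) (q(F, H) = sqrt(2*H) = sqrt(2)*sqrt(H))
h(l) = -316 + l**2 - 6*l (h(l) = (l**2 - 6*l) - 316 = -316 + l**2 - 6*l)
1/(q(K(17, -10), -135)*h(123)) = 1/(((sqrt(2)*sqrt(-135)))*(-316 + 123**2 - 6*123)) = 1/(((sqrt(2)*(3*I*sqrt(15))))*(-316 + 15129 - 738)) = 1/((3*I*sqrt(30))*14075) = -I*sqrt(30)/90*(1/14075) = -I*sqrt(30)/1266750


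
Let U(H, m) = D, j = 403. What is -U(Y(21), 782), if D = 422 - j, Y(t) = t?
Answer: -19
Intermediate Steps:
D = 19 (D = 422 - 1*403 = 422 - 403 = 19)
U(H, m) = 19
-U(Y(21), 782) = -1*19 = -19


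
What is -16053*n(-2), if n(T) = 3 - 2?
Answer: -16053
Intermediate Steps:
n(T) = 1
-16053*n(-2) = -16053*1 = -16053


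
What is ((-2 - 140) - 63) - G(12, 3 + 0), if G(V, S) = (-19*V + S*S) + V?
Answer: 2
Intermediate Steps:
G(V, S) = S**2 - 18*V (G(V, S) = (-19*V + S**2) + V = (S**2 - 19*V) + V = S**2 - 18*V)
((-2 - 140) - 63) - G(12, 3 + 0) = ((-2 - 140) - 63) - ((3 + 0)**2 - 18*12) = (-142 - 63) - (3**2 - 216) = -205 - (9 - 216) = -205 - 1*(-207) = -205 + 207 = 2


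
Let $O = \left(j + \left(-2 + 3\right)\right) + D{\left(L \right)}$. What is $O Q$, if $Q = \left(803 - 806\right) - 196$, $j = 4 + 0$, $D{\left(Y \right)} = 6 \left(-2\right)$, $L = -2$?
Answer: $1393$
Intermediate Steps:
$D{\left(Y \right)} = -12$
$j = 4$
$Q = -199$ ($Q = -3 - 196 = -199$)
$O = -7$ ($O = \left(4 + \left(-2 + 3\right)\right) - 12 = \left(4 + 1\right) - 12 = 5 - 12 = -7$)
$O Q = \left(-7\right) \left(-199\right) = 1393$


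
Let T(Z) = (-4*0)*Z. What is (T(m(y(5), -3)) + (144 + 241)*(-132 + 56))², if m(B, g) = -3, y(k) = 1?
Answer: 856147600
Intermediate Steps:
T(Z) = 0 (T(Z) = 0*Z = 0)
(T(m(y(5), -3)) + (144 + 241)*(-132 + 56))² = (0 + (144 + 241)*(-132 + 56))² = (0 + 385*(-76))² = (0 - 29260)² = (-29260)² = 856147600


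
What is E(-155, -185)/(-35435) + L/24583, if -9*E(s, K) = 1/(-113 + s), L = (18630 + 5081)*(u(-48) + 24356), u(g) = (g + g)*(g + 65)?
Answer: 3542428060632269/161622295020 ≈ 21918.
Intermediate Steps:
u(g) = 2*g*(65 + g) (u(g) = (2*g)*(65 + g) = 2*g*(65 + g))
L = 538808764 (L = (18630 + 5081)*(2*(-48)*(65 - 48) + 24356) = 23711*(2*(-48)*17 + 24356) = 23711*(-1632 + 24356) = 23711*22724 = 538808764)
E(s, K) = -1/(9*(-113 + s))
E(-155, -185)/(-35435) + L/24583 = -1/(-1017 + 9*(-155))/(-35435) + 538808764/24583 = -1/(-1017 - 1395)*(-1/35435) + 538808764*(1/24583) = -1/(-2412)*(-1/35435) + 41446828/1891 = -1*(-1/2412)*(-1/35435) + 41446828/1891 = (1/2412)*(-1/35435) + 41446828/1891 = -1/85469220 + 41446828/1891 = 3542428060632269/161622295020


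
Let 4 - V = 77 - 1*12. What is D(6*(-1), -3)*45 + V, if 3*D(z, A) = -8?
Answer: -181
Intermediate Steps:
D(z, A) = -8/3 (D(z, A) = (1/3)*(-8) = -8/3)
V = -61 (V = 4 - (77 - 1*12) = 4 - (77 - 12) = 4 - 1*65 = 4 - 65 = -61)
D(6*(-1), -3)*45 + V = -8/3*45 - 61 = -120 - 61 = -181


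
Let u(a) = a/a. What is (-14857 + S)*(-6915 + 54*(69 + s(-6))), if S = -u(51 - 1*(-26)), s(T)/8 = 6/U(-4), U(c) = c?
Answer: 57010146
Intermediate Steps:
s(T) = -12 (s(T) = 8*(6/(-4)) = 8*(6*(-1/4)) = 8*(-3/2) = -12)
u(a) = 1
S = -1 (S = -1*1 = -1)
(-14857 + S)*(-6915 + 54*(69 + s(-6))) = (-14857 - 1)*(-6915 + 54*(69 - 12)) = -14858*(-6915 + 54*57) = -14858*(-6915 + 3078) = -14858*(-3837) = 57010146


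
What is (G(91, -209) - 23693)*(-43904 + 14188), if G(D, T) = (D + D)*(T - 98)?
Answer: 2364412972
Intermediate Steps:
G(D, T) = 2*D*(-98 + T) (G(D, T) = (2*D)*(-98 + T) = 2*D*(-98 + T))
(G(91, -209) - 23693)*(-43904 + 14188) = (2*91*(-98 - 209) - 23693)*(-43904 + 14188) = (2*91*(-307) - 23693)*(-29716) = (-55874 - 23693)*(-29716) = -79567*(-29716) = 2364412972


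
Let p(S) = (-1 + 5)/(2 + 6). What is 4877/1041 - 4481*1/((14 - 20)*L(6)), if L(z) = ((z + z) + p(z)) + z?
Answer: 578452/12839 ≈ 45.054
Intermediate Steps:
p(S) = ½ (p(S) = 4/8 = 4*(⅛) = ½)
L(z) = ½ + 3*z (L(z) = ((z + z) + ½) + z = (2*z + ½) + z = (½ + 2*z) + z = ½ + 3*z)
4877/1041 - 4481*1/((14 - 20)*L(6)) = 4877/1041 - 4481*1/((½ + 3*6)*(14 - 20)) = 4877*(1/1041) - 4481*(-1/(6*(½ + 18))) = 4877/1041 - 4481/((37/2)*(-6)) = 4877/1041 - 4481/(-111) = 4877/1041 - 4481*(-1/111) = 4877/1041 + 4481/111 = 578452/12839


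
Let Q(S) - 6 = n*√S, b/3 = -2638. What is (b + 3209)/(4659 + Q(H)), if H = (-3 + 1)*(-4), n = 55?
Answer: -877953/869521 + 20702*√2/869521 ≈ -0.97603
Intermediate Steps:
H = 8 (H = -2*(-4) = 8)
b = -7914 (b = 3*(-2638) = -7914)
Q(S) = 6 + 55*√S
(b + 3209)/(4659 + Q(H)) = (-7914 + 3209)/(4659 + (6 + 55*√8)) = -4705/(4659 + (6 + 55*(2*√2))) = -4705/(4659 + (6 + 110*√2)) = -4705/(4665 + 110*√2)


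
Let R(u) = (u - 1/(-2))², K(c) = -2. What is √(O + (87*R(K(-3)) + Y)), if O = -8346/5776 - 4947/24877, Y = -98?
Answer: √343537846713538/1890652 ≈ 9.8034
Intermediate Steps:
R(u) = (½ + u)² (R(u) = (u - 1*(-½))² = (u + ½)² = (½ + u)²)
O = -118098657/71844776 (O = -8346*1/5776 - 4947*1/24877 = -4173/2888 - 4947/24877 = -118098657/71844776 ≈ -1.6438)
√(O + (87*R(K(-3)) + Y)) = √(-118098657/71844776 + (87*((1 + 2*(-2))²/4) - 98)) = √(-118098657/71844776 + (87*((1 - 4)²/4) - 98)) = √(-118098657/71844776 + (87*((¼)*(-3)²) - 98)) = √(-118098657/71844776 + (87*((¼)*9) - 98)) = √(-118098657/71844776 + (87*(9/4) - 98)) = √(-118098657/71844776 + (783/4 - 98)) = √(-118098657/71844776 + 391/4) = √(6904728197/71844776) = √343537846713538/1890652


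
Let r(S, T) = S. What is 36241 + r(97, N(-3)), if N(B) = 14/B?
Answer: 36338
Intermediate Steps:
36241 + r(97, N(-3)) = 36241 + 97 = 36338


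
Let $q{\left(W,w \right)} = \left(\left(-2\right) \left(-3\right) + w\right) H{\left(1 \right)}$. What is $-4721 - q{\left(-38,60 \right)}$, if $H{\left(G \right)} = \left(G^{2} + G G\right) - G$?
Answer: $-4787$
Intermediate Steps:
$H{\left(G \right)} = - G + 2 G^{2}$ ($H{\left(G \right)} = \left(G^{2} + G^{2}\right) - G = 2 G^{2} - G = - G + 2 G^{2}$)
$q{\left(W,w \right)} = 6 + w$ ($q{\left(W,w \right)} = \left(\left(-2\right) \left(-3\right) + w\right) 1 \left(-1 + 2 \cdot 1\right) = \left(6 + w\right) 1 \left(-1 + 2\right) = \left(6 + w\right) 1 \cdot 1 = \left(6 + w\right) 1 = 6 + w$)
$-4721 - q{\left(-38,60 \right)} = -4721 - \left(6 + 60\right) = -4721 - 66 = -4787$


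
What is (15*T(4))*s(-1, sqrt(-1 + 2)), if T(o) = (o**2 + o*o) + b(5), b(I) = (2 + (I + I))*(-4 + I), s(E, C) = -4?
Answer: -2640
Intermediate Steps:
b(I) = (-4 + I)*(2 + 2*I) (b(I) = (2 + 2*I)*(-4 + I) = (-4 + I)*(2 + 2*I))
T(o) = 12 + 2*o**2 (T(o) = (o**2 + o*o) + (-8 - 6*5 + 2*5**2) = (o**2 + o**2) + (-8 - 30 + 2*25) = 2*o**2 + (-8 - 30 + 50) = 2*o**2 + 12 = 12 + 2*o**2)
(15*T(4))*s(-1, sqrt(-1 + 2)) = (15*(12 + 2*4**2))*(-4) = (15*(12 + 2*16))*(-4) = (15*(12 + 32))*(-4) = (15*44)*(-4) = 660*(-4) = -2640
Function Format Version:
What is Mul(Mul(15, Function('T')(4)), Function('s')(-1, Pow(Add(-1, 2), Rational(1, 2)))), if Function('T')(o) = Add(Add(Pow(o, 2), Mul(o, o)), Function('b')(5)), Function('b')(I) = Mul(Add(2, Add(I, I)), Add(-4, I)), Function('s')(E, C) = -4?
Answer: -2640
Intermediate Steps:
Function('b')(I) = Mul(Add(-4, I), Add(2, Mul(2, I))) (Function('b')(I) = Mul(Add(2, Mul(2, I)), Add(-4, I)) = Mul(Add(-4, I), Add(2, Mul(2, I))))
Function('T')(o) = Add(12, Mul(2, Pow(o, 2))) (Function('T')(o) = Add(Add(Pow(o, 2), Mul(o, o)), Add(-8, Mul(-6, 5), Mul(2, Pow(5, 2)))) = Add(Add(Pow(o, 2), Pow(o, 2)), Add(-8, -30, Mul(2, 25))) = Add(Mul(2, Pow(o, 2)), Add(-8, -30, 50)) = Add(Mul(2, Pow(o, 2)), 12) = Add(12, Mul(2, Pow(o, 2))))
Mul(Mul(15, Function('T')(4)), Function('s')(-1, Pow(Add(-1, 2), Rational(1, 2)))) = Mul(Mul(15, Add(12, Mul(2, Pow(4, 2)))), -4) = Mul(Mul(15, Add(12, Mul(2, 16))), -4) = Mul(Mul(15, Add(12, 32)), -4) = Mul(Mul(15, 44), -4) = Mul(660, -4) = -2640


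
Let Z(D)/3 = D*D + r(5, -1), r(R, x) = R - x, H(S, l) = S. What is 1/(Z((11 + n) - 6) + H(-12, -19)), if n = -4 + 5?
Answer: 1/114 ≈ 0.0087719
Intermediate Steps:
n = 1
Z(D) = 18 + 3*D**2 (Z(D) = 3*(D*D + (5 - 1*(-1))) = 3*(D**2 + (5 + 1)) = 3*(D**2 + 6) = 3*(6 + D**2) = 18 + 3*D**2)
1/(Z((11 + n) - 6) + H(-12, -19)) = 1/((18 + 3*((11 + 1) - 6)**2) - 12) = 1/((18 + 3*(12 - 6)**2) - 12) = 1/((18 + 3*6**2) - 12) = 1/((18 + 3*36) - 12) = 1/((18 + 108) - 12) = 1/(126 - 12) = 1/114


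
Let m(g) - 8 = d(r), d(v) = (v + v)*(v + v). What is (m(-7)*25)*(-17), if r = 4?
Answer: -30600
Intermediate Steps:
d(v) = 4*v² (d(v) = (2*v)*(2*v) = 4*v²)
m(g) = 72 (m(g) = 8 + 4*4² = 8 + 4*16 = 8 + 64 = 72)
(m(-7)*25)*(-17) = (72*25)*(-17) = 1800*(-17) = -30600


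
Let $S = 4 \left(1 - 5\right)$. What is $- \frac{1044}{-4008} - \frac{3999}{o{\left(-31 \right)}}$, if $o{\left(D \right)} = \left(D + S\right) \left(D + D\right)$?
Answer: $- \frac{8727}{7849} \approx -1.1119$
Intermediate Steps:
$S = -16$ ($S = 4 \left(-4\right) = -16$)
$o{\left(D \right)} = 2 D \left(-16 + D\right)$ ($o{\left(D \right)} = \left(D - 16\right) \left(D + D\right) = \left(-16 + D\right) 2 D = 2 D \left(-16 + D\right)$)
$- \frac{1044}{-4008} - \frac{3999}{o{\left(-31 \right)}} = - \frac{1044}{-4008} - \frac{3999}{2 \left(-31\right) \left(-16 - 31\right)} = \left(-1044\right) \left(- \frac{1}{4008}\right) - \frac{3999}{2 \left(-31\right) \left(-47\right)} = \frac{87}{334} - \frac{3999}{2914} = \frac{87}{334} - \frac{129}{94} = - \frac{8727}{7849}$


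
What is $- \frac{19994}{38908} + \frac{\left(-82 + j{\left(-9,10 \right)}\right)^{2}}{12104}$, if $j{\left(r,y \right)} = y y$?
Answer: $- \frac{7168787}{14716951} \approx -0.48711$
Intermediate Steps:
$j{\left(r,y \right)} = y^{2}$
$- \frac{19994}{38908} + \frac{\left(-82 + j{\left(-9,10 \right)}\right)^{2}}{12104} = - \frac{19994}{38908} + \frac{\left(-82 + 10^{2}\right)^{2}}{12104} = \left(-19994\right) \frac{1}{38908} + \left(-82 + 100\right)^{2} \cdot \frac{1}{12104} = - \frac{9997}{19454} + 18^{2} \cdot \frac{1}{12104} = - \frac{9997}{19454} + 324 \cdot \frac{1}{12104} = - \frac{9997}{19454} + \frac{81}{3026} = - \frac{7168787}{14716951}$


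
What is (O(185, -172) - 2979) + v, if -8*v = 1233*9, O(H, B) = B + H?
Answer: -34825/8 ≈ -4353.1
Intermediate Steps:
v = -11097/8 (v = -1233*9/8 = -⅛*11097 = -11097/8 ≈ -1387.1)
(O(185, -172) - 2979) + v = ((-172 + 185) - 2979) - 11097/8 = (13 - 2979) - 11097/8 = -2966 - 11097/8 = -34825/8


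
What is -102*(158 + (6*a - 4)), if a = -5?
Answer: -12648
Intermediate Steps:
-102*(158 + (6*a - 4)) = -102*(158 + (6*(-5) - 4)) = -102*(158 + (-30 - 4)) = -102*(158 - 34) = -102*124 = -12648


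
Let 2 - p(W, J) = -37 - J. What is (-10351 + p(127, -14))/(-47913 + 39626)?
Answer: 10326/8287 ≈ 1.2460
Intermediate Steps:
p(W, J) = 39 + J (p(W, J) = 2 - (-37 - J) = 2 + (37 + J) = 39 + J)
(-10351 + p(127, -14))/(-47913 + 39626) = (-10351 + (39 - 14))/(-47913 + 39626) = (-10351 + 25)/(-8287) = -10326*(-1/8287) = 10326/8287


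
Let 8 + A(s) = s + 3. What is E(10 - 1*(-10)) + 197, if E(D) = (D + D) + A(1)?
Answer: 233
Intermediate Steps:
A(s) = -5 + s (A(s) = -8 + (s + 3) = -8 + (3 + s) = -5 + s)
E(D) = -4 + 2*D (E(D) = (D + D) + (-5 + 1) = 2*D - 4 = -4 + 2*D)
E(10 - 1*(-10)) + 197 = (-4 + 2*(10 - 1*(-10))) + 197 = (-4 + 2*(10 + 10)) + 197 = (-4 + 2*20) + 197 = (-4 + 40) + 197 = 36 + 197 = 233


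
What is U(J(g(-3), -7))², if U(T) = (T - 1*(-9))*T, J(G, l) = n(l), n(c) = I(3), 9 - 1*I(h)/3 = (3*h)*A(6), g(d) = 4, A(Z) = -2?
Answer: 53144100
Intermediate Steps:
I(h) = 27 + 18*h (I(h) = 27 - 3*3*h*(-2) = 27 - (-18)*h = 27 + 18*h)
n(c) = 81 (n(c) = 27 + 18*3 = 27 + 54 = 81)
J(G, l) = 81
U(T) = T*(9 + T) (U(T) = (T + 9)*T = (9 + T)*T = T*(9 + T))
U(J(g(-3), -7))² = (81*(9 + 81))² = (81*90)² = 7290² = 53144100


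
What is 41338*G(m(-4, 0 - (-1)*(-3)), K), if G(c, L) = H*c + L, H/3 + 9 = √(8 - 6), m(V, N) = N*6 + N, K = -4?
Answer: 23273294 - 2604294*√2 ≈ 1.9590e+7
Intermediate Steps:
m(V, N) = 7*N (m(V, N) = 6*N + N = 7*N)
H = -27 + 3*√2 (H = -27 + 3*√(8 - 6) = -27 + 3*√2 ≈ -22.757)
G(c, L) = L + c*(-27 + 3*√2) (G(c, L) = (-27 + 3*√2)*c + L = c*(-27 + 3*√2) + L = L + c*(-27 + 3*√2))
41338*G(m(-4, 0 - (-1)*(-3)), K) = 41338*(-4 - 3*7*(0 - (-1)*(-3))*(9 - √2)) = 41338*(-4 - 3*7*(0 - 1*3)*(9 - √2)) = 41338*(-4 - 3*7*(0 - 3)*(9 - √2)) = 41338*(-4 - 3*7*(-3)*(9 - √2)) = 41338*(-4 - 3*(-21)*(9 - √2)) = 41338*(-4 + (567 - 63*√2)) = 41338*(563 - 63*√2) = 23273294 - 2604294*√2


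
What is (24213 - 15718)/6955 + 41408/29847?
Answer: 108308581/41517177 ≈ 2.6088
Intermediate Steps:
(24213 - 15718)/6955 + 41408/29847 = 8495*(1/6955) + 41408*(1/29847) = 1699/1391 + 41408/29847 = 108308581/41517177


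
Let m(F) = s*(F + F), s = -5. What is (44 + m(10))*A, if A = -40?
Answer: 2240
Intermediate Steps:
m(F) = -10*F (m(F) = -5*(F + F) = -10*F)
(44 + m(10))*A = (44 - 10*10)*(-40) = (44 - 100)*(-40) = -56*(-40) = 2240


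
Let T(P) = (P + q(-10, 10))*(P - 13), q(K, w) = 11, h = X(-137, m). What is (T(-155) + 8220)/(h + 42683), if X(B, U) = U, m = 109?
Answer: 2701/3566 ≈ 0.75743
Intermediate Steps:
h = 109
T(P) = (-13 + P)*(11 + P) (T(P) = (P + 11)*(P - 13) = (11 + P)*(-13 + P) = (-13 + P)*(11 + P))
(T(-155) + 8220)/(h + 42683) = ((-143 + (-155)**2 - 2*(-155)) + 8220)/(109 + 42683) = ((-143 + 24025 + 310) + 8220)/42792 = (24192 + 8220)*(1/42792) = 32412*(1/42792) = 2701/3566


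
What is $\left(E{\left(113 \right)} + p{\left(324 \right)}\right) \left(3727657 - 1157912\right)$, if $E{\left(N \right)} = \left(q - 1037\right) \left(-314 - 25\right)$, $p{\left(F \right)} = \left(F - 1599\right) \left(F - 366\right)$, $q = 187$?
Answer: $878081866500$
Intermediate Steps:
$p{\left(F \right)} = \left(-1599 + F\right) \left(-366 + F\right)$
$E{\left(N \right)} = 288150$ ($E{\left(N \right)} = \left(187 - 1037\right) \left(-314 - 25\right) = \left(-850\right) \left(-339\right) = 288150$)
$\left(E{\left(113 \right)} + p{\left(324 \right)}\right) \left(3727657 - 1157912\right) = \left(288150 + \left(585234 + 324^{2} - 636660\right)\right) \left(3727657 - 1157912\right) = \left(288150 + \left(585234 + 104976 - 636660\right)\right) 2569745 = \left(288150 + 53550\right) 2569745 = 341700 \cdot 2569745 = 878081866500$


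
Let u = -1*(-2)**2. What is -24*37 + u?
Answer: -892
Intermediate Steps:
u = -4 (u = -1*4 = -4)
-24*37 + u = -24*37 - 4 = -888 - 4 = -892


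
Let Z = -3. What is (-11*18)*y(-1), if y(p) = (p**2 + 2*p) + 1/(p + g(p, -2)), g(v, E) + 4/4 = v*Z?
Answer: 0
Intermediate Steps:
g(v, E) = -1 - 3*v (g(v, E) = -1 + v*(-3) = -1 - 3*v)
y(p) = p**2 + 1/(-1 - 2*p) + 2*p (y(p) = (p**2 + 2*p) + 1/(p + (-1 - 3*p)) = (p**2 + 2*p) + 1/(-1 - 2*p) = p**2 + 1/(-1 - 2*p) + 2*p)
(-11*18)*y(-1) = (-11*18)*((-1 + 2*(-1) + 2*(-1)**3 + 5*(-1)**2)/(1 + 2*(-1))) = -198*(-1 - 2 + 2*(-1) + 5*1)/(1 - 2) = -198*(-1 - 2 - 2 + 5)/(-1) = -(-198)*0 = -198*0 = 0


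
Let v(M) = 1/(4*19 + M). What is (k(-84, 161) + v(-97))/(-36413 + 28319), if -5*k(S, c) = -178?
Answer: -3733/849870 ≈ -0.0043924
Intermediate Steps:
k(S, c) = 178/5 (k(S, c) = -⅕*(-178) = 178/5)
v(M) = 1/(76 + M)
(k(-84, 161) + v(-97))/(-36413 + 28319) = (178/5 + 1/(76 - 97))/(-36413 + 28319) = (178/5 + 1/(-21))/(-8094) = (178/5 - 1/21)*(-1/8094) = (3733/105)*(-1/8094) = -3733/849870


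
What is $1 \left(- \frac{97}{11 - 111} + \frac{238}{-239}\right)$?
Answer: $- \frac{617}{23900} \approx -0.025816$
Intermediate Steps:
$1 \left(- \frac{97}{11 - 111} + \frac{238}{-239}\right) = 1 \left(- \frac{97}{11 - 111} + 238 \left(- \frac{1}{239}\right)\right) = 1 \left(- \frac{97}{-100} - \frac{238}{239}\right) = 1 \left(\left(-97\right) \left(- \frac{1}{100}\right) - \frac{238}{239}\right) = 1 \left(\frac{97}{100} - \frac{238}{239}\right) = 1 \left(- \frac{617}{23900}\right) = - \frac{617}{23900}$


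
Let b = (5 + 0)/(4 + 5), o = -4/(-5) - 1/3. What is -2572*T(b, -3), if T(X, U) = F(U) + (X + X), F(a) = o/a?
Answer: -110596/45 ≈ -2457.7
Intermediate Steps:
o = 7/15 (o = -4*(-⅕) - 1*⅓ = ⅘ - ⅓ = 7/15 ≈ 0.46667)
F(a) = 7/(15*a)
b = 5/9 ≈ 0.55556
T(X, U) = 2*X + 7/(15*U) (T(X, U) = 7/(15*U) + (X + X) = 7/(15*U) + 2*X = 2*X + 7/(15*U))
-2572*T(b, -3) = -2572*(2*(5/9) + (7/15)/(-3)) = -2572*(10/9 + (7/15)*(-⅓)) = -2572*(10/9 - 7/45) = -2572*43/45 = -110596/45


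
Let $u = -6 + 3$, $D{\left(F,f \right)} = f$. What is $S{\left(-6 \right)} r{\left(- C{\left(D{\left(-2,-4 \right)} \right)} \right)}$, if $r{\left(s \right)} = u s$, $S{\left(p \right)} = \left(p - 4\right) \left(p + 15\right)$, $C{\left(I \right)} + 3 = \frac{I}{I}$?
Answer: $540$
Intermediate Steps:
$C{\left(I \right)} = -2$ ($C{\left(I \right)} = -3 + \frac{I}{I} = -3 + 1 = -2$)
$u = -3$
$S{\left(p \right)} = \left(-4 + p\right) \left(15 + p\right)$
$r{\left(s \right)} = - 3 s$
$S{\left(-6 \right)} r{\left(- C{\left(D{\left(-2,-4 \right)} \right)} \right)} = \left(-60 + \left(-6\right)^{2} + 11 \left(-6\right)\right) \left(- 3 \left(\left(-1\right) \left(-2\right)\right)\right) = \left(-60 + 36 - 66\right) \left(\left(-3\right) 2\right) = \left(-90\right) \left(-6\right) = 540$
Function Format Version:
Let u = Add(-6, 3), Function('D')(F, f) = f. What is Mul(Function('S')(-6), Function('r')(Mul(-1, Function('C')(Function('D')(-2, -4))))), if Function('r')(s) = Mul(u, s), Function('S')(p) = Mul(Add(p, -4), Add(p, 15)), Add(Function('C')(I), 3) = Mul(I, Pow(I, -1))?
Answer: 540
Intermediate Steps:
Function('C')(I) = -2 (Function('C')(I) = Add(-3, Mul(I, Pow(I, -1))) = Add(-3, 1) = -2)
u = -3
Function('S')(p) = Mul(Add(-4, p), Add(15, p))
Function('r')(s) = Mul(-3, s)
Mul(Function('S')(-6), Function('r')(Mul(-1, Function('C')(Function('D')(-2, -4))))) = Mul(Add(-60, Pow(-6, 2), Mul(11, -6)), Mul(-3, Mul(-1, -2))) = Mul(Add(-60, 36, -66), Mul(-3, 2)) = Mul(-90, -6) = 540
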